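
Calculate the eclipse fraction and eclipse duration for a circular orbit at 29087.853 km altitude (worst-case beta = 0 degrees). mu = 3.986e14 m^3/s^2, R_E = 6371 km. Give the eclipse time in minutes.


r = 35458.8530 km
T = 1107.5083 min
Eclipse fraction = arcsin(R_E/r)/pi = arcsin(6371.0000/35458.8530)/pi
= arcsin(0.179673)/pi = 0.05750398
Eclipse duration = 0.05750398 * 1107.5083 = 63.6861 min

63.6861 minutes


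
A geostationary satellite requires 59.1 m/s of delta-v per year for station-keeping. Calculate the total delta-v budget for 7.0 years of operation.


dV = rate * years = 59.1 * 7.0
dV = 413.7000 m/s

413.7000 m/s


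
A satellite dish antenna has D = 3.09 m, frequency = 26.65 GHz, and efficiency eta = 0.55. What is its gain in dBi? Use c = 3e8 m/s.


lambda = c/f = 3e8 / 2.665e+10 = 0.01125704 m
G = eta*(pi*D/lambda)^2 = 0.55*(pi*3.09/0.01125704)^2
G = 409007.5370 (linear)
G = 10*log10(409007.5370) = 56.1173 dBi

56.1173 dBi


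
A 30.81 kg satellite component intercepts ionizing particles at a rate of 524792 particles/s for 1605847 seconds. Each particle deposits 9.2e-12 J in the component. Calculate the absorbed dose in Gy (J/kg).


Total energy deposited = rate * time * E_per
  = 524792 * 1605847 * 9.2e-12 = 7.7532 J
Dose = E_total / mass = 7.7532 / 30.81
Dose = 0.2516445 Gy

0.2516 Gy


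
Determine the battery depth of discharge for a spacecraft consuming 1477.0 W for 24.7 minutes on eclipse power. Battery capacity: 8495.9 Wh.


E_used = P * t / 60 = 1477.0 * 24.7 / 60 = 608.0317 Wh
DOD = E_used / E_total * 100 = 608.0317 / 8495.9 * 100
DOD = 7.1568 %

7.1568 %


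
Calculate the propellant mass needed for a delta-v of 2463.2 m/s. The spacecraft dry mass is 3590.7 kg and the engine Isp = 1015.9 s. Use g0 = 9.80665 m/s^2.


ve = Isp * g0 = 1015.9 * 9.80665 = 9962.575735 m/s
mass ratio = exp(dv/ve) = exp(2463.2/9962.575735) = 1.28049318
m_prop = m_dry * (mr - 1) = 3590.7 * (1.28049318 - 1)
m_prop = 1007.1668 kg

1007.1668 kg


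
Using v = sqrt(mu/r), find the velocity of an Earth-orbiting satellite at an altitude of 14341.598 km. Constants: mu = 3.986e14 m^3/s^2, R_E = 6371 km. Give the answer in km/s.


r = R_E + alt = 6371.0 + 14341.598 = 20712.5980 km = 2.0712598e+07 m
v = sqrt(mu/r) = sqrt(3.986e14 / 2.0712598e+07) = 4386.8356 m/s = 4.3868 km/s

4.3868 km/s


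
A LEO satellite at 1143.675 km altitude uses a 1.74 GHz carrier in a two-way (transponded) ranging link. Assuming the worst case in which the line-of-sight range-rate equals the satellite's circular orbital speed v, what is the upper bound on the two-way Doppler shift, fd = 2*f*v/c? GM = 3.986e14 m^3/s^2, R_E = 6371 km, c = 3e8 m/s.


r = 7.514675e+06 m
v = sqrt(mu/r) = 7283.0543 m/s (worst-case radial velocity)
f = 1.74 GHz = 1.74e+09 Hz
fd = 2*f*v/c = 2*1.74e+09*7283.0543/3.0e+08
fd = 84483.4295 Hz

84483.4295 Hz


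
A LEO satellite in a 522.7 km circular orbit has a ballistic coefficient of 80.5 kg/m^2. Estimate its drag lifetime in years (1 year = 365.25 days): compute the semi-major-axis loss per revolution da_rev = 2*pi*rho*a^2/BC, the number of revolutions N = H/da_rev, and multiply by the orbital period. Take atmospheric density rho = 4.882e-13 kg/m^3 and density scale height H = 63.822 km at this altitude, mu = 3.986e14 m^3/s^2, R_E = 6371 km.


a = R_E + alt = 6893.7000 km = 6.8937e+06 m
da_rev = 2*pi*rho*a^2/BC = 2*pi*4.882e-13*(6.8937e+06)^2/80.5 = 1.810867 m per revolution
N = H/da_rev = 63822.0000 m / 1.810867 m = 35243.8940 revolutions
P = 2*pi*sqrt(a^3/mu) = 5696.2598 s
lifetime = N*P = 35243.8940 * 5696.2598 = 2.0075838e+08 s = 2323.5923 days
years = 2323.5923 / 365.25 = 6.3616 years

6.3616 years


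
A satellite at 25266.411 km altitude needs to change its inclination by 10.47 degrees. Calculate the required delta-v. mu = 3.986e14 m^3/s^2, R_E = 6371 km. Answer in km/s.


r = 31637.4110 km = 3.1637411e+07 m
V = sqrt(mu/r) = 3549.5082 m/s
di = 10.47 deg = 0.182736 rad
dV = 2*V*sin(di/2) = 2*3549.5082*sin(0.09136799)
dV = 647.7207 m/s = 0.6477207 km/s

0.6477 km/s


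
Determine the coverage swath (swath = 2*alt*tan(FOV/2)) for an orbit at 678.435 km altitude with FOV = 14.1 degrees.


FOV = 14.1 deg = 0.2460914 rad
swath = 2 * alt * tan(FOV/2) = 2 * 678.435 * tan(0.1230457)
swath = 2 * 678.435 * 0.1236705
swath = 167.8048 km

167.8048 km


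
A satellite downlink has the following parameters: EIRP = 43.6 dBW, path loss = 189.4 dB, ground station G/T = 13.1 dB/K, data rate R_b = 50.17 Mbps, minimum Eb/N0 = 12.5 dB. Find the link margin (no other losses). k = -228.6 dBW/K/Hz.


C/N0 = EIRP - FSPL + G/T - k = 43.6 - 189.4 + 13.1 - (-228.6)
C/N0 = 95.9000 dB-Hz
R_b = 50.17 Mbps = 5.017e+07 bps -> 10*log10(R_b) = 77.0044 dB-Hz
Eb/N0 = C/N0 - 10*log10(R_b) = 95.9000 - 77.0044 = 18.8956 dB
Margin = Eb/N0 - Eb/N0_req = 18.8956 - 12.5 = 6.3956 dB (link closes)

6.3956 dB


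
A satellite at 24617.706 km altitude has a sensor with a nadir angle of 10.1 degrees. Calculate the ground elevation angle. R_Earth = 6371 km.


r = R_E + alt = 30988.7060 km
Law of sines in the satellite / Earth-center / ground-point triangle:
  sin(nadir)/R_E = sin(90 + el)/r  =>  cos(el) = (r/R_E)*sin(nadir)
cos(el) = (30988.7060 / 6371.0000) * sin(10.1 deg) = 0.8529882
el = arccos(0.8529882) = 31.4618 deg
(Earth-central angle = 90 - nadir - el = 48.4382 deg)

31.4618 degrees


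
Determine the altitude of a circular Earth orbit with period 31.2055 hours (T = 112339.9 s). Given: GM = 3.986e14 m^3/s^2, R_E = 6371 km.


T = 112339.9 s
r = (mu*T^2/(4*pi^2))^(1/3) = (3.986e14 * 112339.9^2 / (4*pi^2))^(1/3)
r = 5.0320916e+07 m = 50320.9164 km
alt = r - R_E = 50320.9164 - 6371 = 43949.9164 km

43949.9164 km


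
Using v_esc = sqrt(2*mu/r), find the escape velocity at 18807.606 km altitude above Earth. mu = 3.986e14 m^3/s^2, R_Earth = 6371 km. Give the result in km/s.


r = 6371.0 + 18807.606 = 25178.6060 km = 2.5178606e+07 m
v_esc = sqrt(2*mu/r) = sqrt(2*3.986e14 / 2.5178606e+07)
v_esc = 5626.8820 m/s = 5.6269 km/s

5.6269 km/s


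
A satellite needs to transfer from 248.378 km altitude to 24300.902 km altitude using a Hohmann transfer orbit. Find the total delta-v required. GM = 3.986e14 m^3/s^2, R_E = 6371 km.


r1 = 6619.3780 km = 6.619378e+06 m
r2 = 30671.9020 km = 3.0671902e+07 m
dv1 = sqrt(mu/r1)*(sqrt(2*r2/(r1+r2)) - 1) = 2192.7492 m/s
dv2 = sqrt(mu/r2)*(1 - sqrt(2*r1/(r1+r2))) = 1457.0214 m/s
total dv = |dv1| + |dv2| = 2192.7492 + 1457.0214 = 3649.7706 m/s = 3.6498 km/s

3.6498 km/s


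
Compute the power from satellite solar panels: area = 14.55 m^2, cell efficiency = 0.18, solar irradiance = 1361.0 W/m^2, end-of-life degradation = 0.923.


P = area * eta * S * degradation
P = 14.55 * 0.18 * 1361.0 * 0.923
P = 3289.9957 W

3289.9957 W


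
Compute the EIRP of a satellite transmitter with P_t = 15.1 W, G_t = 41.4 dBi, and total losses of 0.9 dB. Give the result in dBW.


Pt = 15.1 W = 11.7898 dBW
EIRP = Pt_dBW + Gt - losses = 11.7898 + 41.4 - 0.9 = 52.2898 dBW

52.2898 dBW


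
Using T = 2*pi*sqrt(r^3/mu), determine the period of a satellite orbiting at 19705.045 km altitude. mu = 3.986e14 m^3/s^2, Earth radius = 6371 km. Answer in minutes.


r = 26076.0450 km = 2.6076045e+07 m
T = 2*pi*sqrt(r^3/mu) = 2*pi*sqrt(1.7730671e+22 / 3.986e14)
T = 41905.7680 s = 698.4295 min

698.4295 minutes


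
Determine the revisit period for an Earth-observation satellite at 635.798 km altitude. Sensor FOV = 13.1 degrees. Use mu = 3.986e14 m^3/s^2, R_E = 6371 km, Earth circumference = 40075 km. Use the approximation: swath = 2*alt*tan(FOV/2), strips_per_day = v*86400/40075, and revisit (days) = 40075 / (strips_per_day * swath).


swath = 2*635.798*tan(0.1143191) = 146.0043 km
v = sqrt(mu/r) = 7542.3876 m/s = 7.5424 km/s
strips/day = v*86400/40075 = 7.5424*86400/40075 = 16.2611
coverage/day = strips * swath = 16.2611 * 146.0043 = 2374.1851 km
revisit = 40075 / 2374.1851 = 16.8795 days

16.8795 days


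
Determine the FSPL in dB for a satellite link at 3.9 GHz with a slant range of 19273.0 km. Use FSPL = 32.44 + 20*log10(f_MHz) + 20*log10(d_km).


f = 3.9 GHz = 3900.0000 MHz
d = 19273.0 km
FSPL = 32.44 + 20*log10(3900.0000) + 20*log10(19273.0)
FSPL = 32.44 + 71.8213 + 85.6990
FSPL = 189.9603 dB

189.9603 dB


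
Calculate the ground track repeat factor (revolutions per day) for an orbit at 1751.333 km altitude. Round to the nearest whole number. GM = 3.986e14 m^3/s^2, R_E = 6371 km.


r = 8.122333e+06 m
T = 2*pi*sqrt(r^3/mu) = 7285.0478 s = 121.4175 min
revs/day = 1440 / 121.4175 = 11.8599
Rounded: 12 revolutions per day

12 revolutions per day


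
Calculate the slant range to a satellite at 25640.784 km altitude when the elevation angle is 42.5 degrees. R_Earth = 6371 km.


h = 25640.784 km, el = 42.5 deg
d = -R_E*sin(el) + sqrt((R_E*sin(el))^2 + 2*R_E*h + h^2)
d = -6371.0000*sin(0.7417649) + sqrt((6371.0000*0.6755902)^2 + 2*6371.0000*25640.784 + 25640.784^2)
d = 27361.1063 km

27361.1063 km


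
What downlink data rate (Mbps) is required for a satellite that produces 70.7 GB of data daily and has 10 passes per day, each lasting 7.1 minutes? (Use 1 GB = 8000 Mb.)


total contact time = 10 * 7.1 * 60 = 4260.0000 s
data = 70.7 GB = 565600.0000 Mb
rate = 565600.0000 / 4260.0000 = 132.7700 Mbps

132.7700 Mbps


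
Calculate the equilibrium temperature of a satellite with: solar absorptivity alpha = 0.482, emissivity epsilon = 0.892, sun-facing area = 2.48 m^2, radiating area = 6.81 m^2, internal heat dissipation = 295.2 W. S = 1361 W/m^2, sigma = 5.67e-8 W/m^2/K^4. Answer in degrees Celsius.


Numerator = alpha*S*A_sun + Q_int = 0.482*1361*2.48 + 295.2 = 1922.0850 W
Denominator = eps*sigma*A_rad = 0.892*5.67e-8*6.81 = 3.4442528e-07 W/K^4
T^4 = 5.5805571e+09 K^4
T = 273.3187 K = 0.1687267 C

0.1687 degrees Celsius


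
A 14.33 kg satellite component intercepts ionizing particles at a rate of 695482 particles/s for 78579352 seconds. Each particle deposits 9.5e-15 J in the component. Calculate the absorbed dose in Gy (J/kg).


Total energy deposited = rate * time * E_per
  = 695482 * 78579352 * 9.5e-15 = 0.51918 J
Dose = E_total / mass = 0.51918 / 14.33
Dose = 0.03623029 Gy

0.0362 Gy


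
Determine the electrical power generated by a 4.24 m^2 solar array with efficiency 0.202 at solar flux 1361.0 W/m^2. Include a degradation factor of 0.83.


P = area * eta * S * degradation
P = 4.24 * 0.202 * 1361.0 * 0.83
P = 967.5055 W

967.5055 W


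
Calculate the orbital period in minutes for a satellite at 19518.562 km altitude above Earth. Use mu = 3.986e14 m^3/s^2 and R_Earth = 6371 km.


r = 25889.5620 km = 2.5889562e+07 m
T = 2*pi*sqrt(r^3/mu) = 2*pi*sqrt(1.7352982e+22 / 3.986e14)
T = 41457.0386 s = 690.9506 min

690.9506 minutes


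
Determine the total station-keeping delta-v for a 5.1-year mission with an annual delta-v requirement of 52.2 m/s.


dV = rate * years = 52.2 * 5.1
dV = 266.2200 m/s

266.2200 m/s


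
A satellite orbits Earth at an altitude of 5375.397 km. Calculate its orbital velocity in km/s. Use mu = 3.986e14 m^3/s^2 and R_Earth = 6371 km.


r = R_E + alt = 6371.0 + 5375.397 = 11746.3970 km = 1.1746397e+07 m
v = sqrt(mu/r) = sqrt(3.986e14 / 1.1746397e+07) = 5825.2734 m/s = 5.8253 km/s

5.8253 km/s


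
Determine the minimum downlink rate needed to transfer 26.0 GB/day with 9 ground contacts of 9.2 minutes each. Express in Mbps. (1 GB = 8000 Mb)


total contact time = 9 * 9.2 * 60 = 4968.0000 s
data = 26.0 GB = 208000.0000 Mb
rate = 208000.0000 / 4968.0000 = 41.8680 Mbps

41.8680 Mbps


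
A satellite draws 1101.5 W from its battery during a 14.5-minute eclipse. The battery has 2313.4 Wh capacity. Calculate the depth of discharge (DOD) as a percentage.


E_used = P * t / 60 = 1101.5 * 14.5 / 60 = 266.1958 Wh
DOD = E_used / E_total * 100 = 266.1958 / 2313.4 * 100
DOD = 11.5067 %

11.5067 %


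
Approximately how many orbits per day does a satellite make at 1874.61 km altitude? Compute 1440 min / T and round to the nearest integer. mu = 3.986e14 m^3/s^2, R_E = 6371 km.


r = 8.24561e+06 m
T = 2*pi*sqrt(r^3/mu) = 7451.5292 s = 124.1922 min
revs/day = 1440 / 124.1922 = 11.5949
Rounded: 12 revolutions per day

12 revolutions per day


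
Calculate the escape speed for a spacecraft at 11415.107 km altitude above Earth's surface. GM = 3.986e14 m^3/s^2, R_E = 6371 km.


r = 6371.0 + 11415.107 = 17786.1070 km = 1.7786107e+07 m
v_esc = sqrt(2*mu/r) = sqrt(2*3.986e14 / 1.7786107e+07)
v_esc = 6694.8861 m/s = 6.6949 km/s

6.6949 km/s


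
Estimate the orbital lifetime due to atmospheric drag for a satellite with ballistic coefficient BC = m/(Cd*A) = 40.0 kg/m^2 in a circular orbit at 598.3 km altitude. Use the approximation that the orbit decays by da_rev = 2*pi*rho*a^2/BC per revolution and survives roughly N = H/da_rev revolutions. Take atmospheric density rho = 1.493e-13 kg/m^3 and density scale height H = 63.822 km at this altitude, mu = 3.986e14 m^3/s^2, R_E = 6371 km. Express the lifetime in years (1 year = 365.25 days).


a = R_E + alt = 6969.3000 km = 6.9693e+06 m
da_rev = 2*pi*rho*a^2/BC = 2*pi*1.493e-13*(6.9693e+06)^2/40.0 = 1.139090 m per revolution
N = H/da_rev = 63822.0000 m / 1.139090 m = 56028.9399 revolutions
P = 2*pi*sqrt(a^3/mu) = 5790.2186 s
lifetime = N*P = 56028.9399 * 5790.2186 = 3.2441981e+08 s = 3754.8589 days
years = 3754.8589 / 365.25 = 10.2802 years

10.2802 years


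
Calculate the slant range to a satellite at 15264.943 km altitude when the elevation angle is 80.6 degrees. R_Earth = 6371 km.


h = 15264.943 km, el = 80.6 deg
d = -R_E*sin(el) + sqrt((R_E*sin(el))^2 + 2*R_E*h + h^2)
d = -6371.0000*sin(1.4067) + sqrt((6371.0000*0.9865722)^2 + 2*6371.0000*15264.943 + 15264.943^2)
d = 15325.4554 km

15325.4554 km


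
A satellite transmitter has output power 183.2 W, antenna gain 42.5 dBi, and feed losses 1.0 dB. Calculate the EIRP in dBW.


Pt = 183.2 W = 22.6293 dBW
EIRP = Pt_dBW + Gt - losses = 22.6293 + 42.5 - 1.0 = 64.1293 dBW

64.1293 dBW


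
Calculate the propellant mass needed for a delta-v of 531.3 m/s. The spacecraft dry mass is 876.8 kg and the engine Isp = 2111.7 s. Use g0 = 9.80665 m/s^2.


ve = Isp * g0 = 2111.7 * 9.80665 = 20708.702805 m/s
mass ratio = exp(dv/ve) = exp(531.3/20708.702805) = 1.02598783
m_prop = m_dry * (mr - 1) = 876.8 * (1.02598783 - 1)
m_prop = 22.7861 kg

22.7861 kg


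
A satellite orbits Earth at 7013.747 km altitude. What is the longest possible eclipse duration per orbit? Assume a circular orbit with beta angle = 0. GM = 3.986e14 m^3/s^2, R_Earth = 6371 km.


r = 13384.7470 km
T = 256.8474 min
Eclipse fraction = arcsin(R_E/r)/pi = arcsin(6371.0000/13384.7470)/pi
= arcsin(0.4759896)/pi = 0.15791
Eclipse duration = 0.15791 * 256.8474 = 40.5588 min

40.5588 minutes


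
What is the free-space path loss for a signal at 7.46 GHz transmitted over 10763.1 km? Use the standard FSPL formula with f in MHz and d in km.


f = 7.46 GHz = 7460.0000 MHz
d = 10763.1 km
FSPL = 32.44 + 20*log10(7460.0000) + 20*log10(10763.1)
FSPL = 32.44 + 77.4548 + 80.6387
FSPL = 190.5335 dB

190.5335 dB


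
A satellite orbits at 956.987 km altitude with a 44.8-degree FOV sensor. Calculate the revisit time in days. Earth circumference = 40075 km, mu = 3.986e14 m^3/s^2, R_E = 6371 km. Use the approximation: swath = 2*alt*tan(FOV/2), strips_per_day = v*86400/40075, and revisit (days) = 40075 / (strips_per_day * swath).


swath = 2*956.987*tan(0.3909538) = 788.8832 km
v = sqrt(mu/r) = 7375.2425 m/s = 7.3752 km/s
strips/day = v*86400/40075 = 7.3752*86400/40075 = 15.9007
coverage/day = strips * swath = 15.9007 * 788.8832 = 12543.8022 km
revisit = 40075 / 12543.8022 = 3.1948 days

3.1948 days


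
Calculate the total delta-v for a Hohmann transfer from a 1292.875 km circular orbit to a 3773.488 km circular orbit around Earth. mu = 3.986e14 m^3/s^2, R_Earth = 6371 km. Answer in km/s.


r1 = 7663.8750 km = 7.663875e+06 m
r2 = 10144.4880 km = 1.0144488e+07 m
dv1 = sqrt(mu/r1)*(sqrt(2*r2/(r1+r2)) - 1) = 485.9143 m/s
dv2 = sqrt(mu/r2)*(1 - sqrt(2*r1/(r1+r2))) = 452.9390 m/s
total dv = |dv1| + |dv2| = 485.9143 + 452.9390 = 938.8533 m/s = 0.9388533 km/s

0.9389 km/s


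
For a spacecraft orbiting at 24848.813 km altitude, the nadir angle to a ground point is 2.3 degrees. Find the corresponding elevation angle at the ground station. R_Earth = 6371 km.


r = R_E + alt = 31219.8130 km
Law of sines in the satellite / Earth-center / ground-point triangle:
  sin(nadir)/R_E = sin(90 + el)/r  =>  cos(el) = (r/R_E)*sin(nadir)
cos(el) = (31219.8130 / 6371.0000) * sin(2.3 deg) = 0.1966578
el = arccos(0.1966578) = 78.6584 deg
(Earth-central angle = 90 - nadir - el = 9.0416 deg)

78.6584 degrees


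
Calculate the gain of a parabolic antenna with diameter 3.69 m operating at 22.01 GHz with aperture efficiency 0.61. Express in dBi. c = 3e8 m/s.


lambda = c/f = 3e8 / 2.201e+10 = 0.01363017 m
G = eta*(pi*D/lambda)^2 = 0.61*(pi*3.69/0.01363017)^2
G = 441245.0927 (linear)
G = 10*log10(441245.0927) = 56.4468 dBi

56.4468 dBi


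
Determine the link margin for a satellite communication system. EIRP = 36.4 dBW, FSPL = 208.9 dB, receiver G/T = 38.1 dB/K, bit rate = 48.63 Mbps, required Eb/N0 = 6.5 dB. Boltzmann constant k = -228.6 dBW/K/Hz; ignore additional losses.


C/N0 = EIRP - FSPL + G/T - k = 36.4 - 208.9 + 38.1 - (-228.6)
C/N0 = 94.2000 dB-Hz
R_b = 48.63 Mbps = 4.863e+07 bps -> 10*log10(R_b) = 76.8690 dB-Hz
Eb/N0 = C/N0 - 10*log10(R_b) = 94.2000 - 76.8690 = 17.3310 dB
Margin = Eb/N0 - Eb/N0_req = 17.3310 - 6.5 = 10.8310 dB (link closes)

10.8310 dB


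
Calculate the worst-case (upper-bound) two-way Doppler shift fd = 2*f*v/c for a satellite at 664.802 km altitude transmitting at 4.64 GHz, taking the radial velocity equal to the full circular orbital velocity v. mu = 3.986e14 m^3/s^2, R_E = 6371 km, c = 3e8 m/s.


r = 7.035802e+06 m
v = sqrt(mu/r) = 7526.8254 m/s (worst-case radial velocity)
f = 4.64 GHz = 4.64e+09 Hz
fd = 2*f*v/c = 2*4.64e+09*7526.8254/3.0e+08
fd = 232829.7995 Hz

232829.7995 Hz


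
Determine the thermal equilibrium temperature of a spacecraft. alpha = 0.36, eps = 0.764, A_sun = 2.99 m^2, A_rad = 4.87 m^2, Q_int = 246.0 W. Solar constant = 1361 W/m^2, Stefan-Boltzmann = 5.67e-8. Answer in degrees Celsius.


Numerator = alpha*S*A_sun + Q_int = 0.36*1361*2.99 + 246.0 = 1710.9804 W
Denominator = eps*sigma*A_rad = 0.764*5.67e-8*4.87 = 2.1096256e-07 W/K^4
T^4 = 8.1103511e+09 K^4
T = 300.0958 K = 26.9458 C

26.9458 degrees Celsius


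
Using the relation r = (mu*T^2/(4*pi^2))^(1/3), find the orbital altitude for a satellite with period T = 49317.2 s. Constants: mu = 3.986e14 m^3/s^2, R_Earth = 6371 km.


T = 49317.2 s
r = (mu*T^2/(4*pi^2))^(1/3) = (3.986e14 * 49317.2^2 / (4*pi^2))^(1/3)
r = 2.9066414e+07 m = 29066.4143 km
alt = r - R_E = 29066.4143 - 6371 = 22695.4143 km

22695.4143 km


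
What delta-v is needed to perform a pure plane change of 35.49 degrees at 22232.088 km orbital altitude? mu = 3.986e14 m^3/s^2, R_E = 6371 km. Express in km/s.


r = 28603.0880 km = 2.8603088e+07 m
V = sqrt(mu/r) = 3733.0361 m/s
di = 35.49 deg = 0.6194174 rad
dV = 2*V*sin(di/2) = 2*3733.0361*sin(0.3097087)
dV = 2275.5183 m/s = 2.2755 km/s

2.2755 km/s


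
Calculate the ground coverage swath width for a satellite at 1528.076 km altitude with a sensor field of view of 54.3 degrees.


FOV = 54.3 deg = 0.9477138 rad
swath = 2 * alt * tan(FOV/2) = 2 * 1528.076 * tan(0.4738569)
swath = 2 * 1528.076 * 0.5128275
swath = 1567.2789 km

1567.2789 km


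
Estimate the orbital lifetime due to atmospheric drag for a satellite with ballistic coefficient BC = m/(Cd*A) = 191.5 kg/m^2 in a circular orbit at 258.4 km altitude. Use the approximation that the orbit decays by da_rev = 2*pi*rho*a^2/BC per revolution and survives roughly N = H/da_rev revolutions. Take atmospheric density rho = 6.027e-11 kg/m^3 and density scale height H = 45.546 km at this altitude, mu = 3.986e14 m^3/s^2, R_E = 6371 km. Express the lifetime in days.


a = R_E + alt = 6629.4000 km = 6.6294e+06 m
da_rev = 2*pi*rho*a^2/BC = 2*pi*6.027e-11*(6.6294e+06)^2/191.5 = 86.908195 m per revolution
N = H/da_rev = 45546.0000 m / 86.908195 m = 524.0703 revolutions
P = 2*pi*sqrt(a^3/mu) = 5371.8337 s
lifetime = N*P = 524.0703 * 5371.8337 = 2.8152183e+06 s = 32.5835 days

32.5835 days


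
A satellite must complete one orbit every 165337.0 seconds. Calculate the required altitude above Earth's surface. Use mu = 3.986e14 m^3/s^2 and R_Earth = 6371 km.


T = 165337.0 s
r = (mu*T^2/(4*pi^2))^(1/3) = (3.986e14 * 165337.0^2 / (4*pi^2))^(1/3)
r = 6.510873e+07 m = 65108.7296 km
alt = r - R_E = 65108.7296 - 6371 = 58737.7296 km

58737.7296 km


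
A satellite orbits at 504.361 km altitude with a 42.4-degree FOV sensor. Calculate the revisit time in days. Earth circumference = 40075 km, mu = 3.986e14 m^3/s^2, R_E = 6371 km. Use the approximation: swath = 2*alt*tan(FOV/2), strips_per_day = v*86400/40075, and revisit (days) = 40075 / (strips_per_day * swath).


swath = 2*504.361*tan(0.3700098) = 391.2575 km
v = sqrt(mu/r) = 7614.1406 m/s = 7.6141 km/s
strips/day = v*86400/40075 = 7.6141*86400/40075 = 16.4158
coverage/day = strips * swath = 16.4158 * 391.2575 = 6422.7905 km
revisit = 40075 / 6422.7905 = 6.2395 days

6.2395 days


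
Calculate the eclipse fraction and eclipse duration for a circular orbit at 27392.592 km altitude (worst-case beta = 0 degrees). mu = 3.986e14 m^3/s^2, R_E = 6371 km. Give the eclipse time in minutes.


r = 33763.5920 km
T = 1029.0416 min
Eclipse fraction = arcsin(R_E/r)/pi = arcsin(6371.0000/33763.5920)/pi
= arcsin(0.1886944)/pi = 0.06042555
Eclipse duration = 0.06042555 * 1029.0416 = 62.1804 min

62.1804 minutes


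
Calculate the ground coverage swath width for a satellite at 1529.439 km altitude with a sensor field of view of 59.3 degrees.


FOV = 59.3 deg = 1.0350 rad
swath = 2 * alt * tan(FOV/2) = 2 * 1529.439 * tan(0.5174901)
swath = 2 * 1529.439 * 0.5692339
swath = 1741.2171 km

1741.2171 km


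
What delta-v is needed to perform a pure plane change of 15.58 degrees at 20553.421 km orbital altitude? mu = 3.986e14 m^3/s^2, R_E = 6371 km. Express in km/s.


r = 26924.4210 km = 2.6924421e+07 m
V = sqrt(mu/r) = 3847.6491 m/s
di = 15.58 deg = 0.2719223 rad
dV = 2*V*sin(di/2) = 2*3847.6491*sin(0.1359611)
dV = 1043.0411 m/s = 1.0430 km/s

1.0430 km/s


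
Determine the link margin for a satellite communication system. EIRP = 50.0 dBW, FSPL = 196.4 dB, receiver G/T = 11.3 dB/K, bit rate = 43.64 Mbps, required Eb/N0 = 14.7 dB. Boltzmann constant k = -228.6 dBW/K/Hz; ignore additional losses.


C/N0 = EIRP - FSPL + G/T - k = 50.0 - 196.4 + 11.3 - (-228.6)
C/N0 = 93.5000 dB-Hz
R_b = 43.64 Mbps = 4.364e+07 bps -> 10*log10(R_b) = 76.3988 dB-Hz
Eb/N0 = C/N0 - 10*log10(R_b) = 93.5000 - 76.3988 = 17.1012 dB
Margin = Eb/N0 - Eb/N0_req = 17.1012 - 14.7 = 2.4012 dB (link closes)

2.4012 dB


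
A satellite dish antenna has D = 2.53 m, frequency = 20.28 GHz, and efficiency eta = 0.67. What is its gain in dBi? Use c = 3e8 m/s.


lambda = c/f = 3e8 / 2.028e+10 = 0.0147929 m
G = eta*(pi*D/lambda)^2 = 0.67*(pi*2.53/0.0147929)^2
G = 193423.3863 (linear)
G = 10*log10(193423.3863) = 52.8651 dBi

52.8651 dBi


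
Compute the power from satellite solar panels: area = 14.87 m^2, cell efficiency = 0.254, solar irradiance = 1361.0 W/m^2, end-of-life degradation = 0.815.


P = area * eta * S * degradation
P = 14.87 * 0.254 * 1361.0 * 0.815
P = 4189.4829 W

4189.4829 W


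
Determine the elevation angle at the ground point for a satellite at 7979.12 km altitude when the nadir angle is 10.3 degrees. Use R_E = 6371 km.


r = R_E + alt = 14350.1200 km
Law of sines in the satellite / Earth-center / ground-point triangle:
  sin(nadir)/R_E = sin(90 + el)/r  =>  cos(el) = (r/R_E)*sin(nadir)
cos(el) = (14350.1200 / 6371.0000) * sin(10.3 deg) = 0.4027363
el = arccos(0.4027363) = 66.2506 deg
(Earth-central angle = 90 - nadir - el = 13.4494 deg)

66.2506 degrees


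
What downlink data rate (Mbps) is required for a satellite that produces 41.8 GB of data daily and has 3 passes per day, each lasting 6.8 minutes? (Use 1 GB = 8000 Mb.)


total contact time = 3 * 6.8 * 60 = 1224.0000 s
data = 41.8 GB = 334400.0000 Mb
rate = 334400.0000 / 1224.0000 = 273.2026 Mbps

273.2026 Mbps


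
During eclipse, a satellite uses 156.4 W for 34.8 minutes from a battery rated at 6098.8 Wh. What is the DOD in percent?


E_used = P * t / 60 = 156.4 * 34.8 / 60 = 90.7120 Wh
DOD = E_used / E_total * 100 = 90.7120 / 6098.8 * 100
DOD = 1.4874 %

1.4874 %


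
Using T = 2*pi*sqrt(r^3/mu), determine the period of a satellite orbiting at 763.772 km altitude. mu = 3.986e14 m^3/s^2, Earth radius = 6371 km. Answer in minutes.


r = 7134.7720 km = 7.134772e+06 m
T = 2*pi*sqrt(r^3/mu) = 2*pi*sqrt(3.6319537e+20 / 3.986e14)
T = 5997.6535 s = 99.9609 min

99.9609 minutes


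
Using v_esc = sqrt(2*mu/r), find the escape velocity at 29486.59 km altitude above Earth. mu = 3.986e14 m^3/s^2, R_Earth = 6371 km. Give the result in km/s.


r = 6371.0 + 29486.59 = 35857.5900 km = 3.585759e+07 m
v_esc = sqrt(2*mu/r) = sqrt(2*3.986e14 / 3.585759e+07)
v_esc = 4715.1238 m/s = 4.7151 km/s

4.7151 km/s


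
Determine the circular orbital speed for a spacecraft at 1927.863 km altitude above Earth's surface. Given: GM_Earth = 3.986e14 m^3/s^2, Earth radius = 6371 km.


r = R_E + alt = 6371.0 + 1927.863 = 8298.8630 km = 8.298863e+06 m
v = sqrt(mu/r) = sqrt(3.986e14 / 8.298863e+06) = 6930.4167 m/s = 6.9304 km/s

6.9304 km/s


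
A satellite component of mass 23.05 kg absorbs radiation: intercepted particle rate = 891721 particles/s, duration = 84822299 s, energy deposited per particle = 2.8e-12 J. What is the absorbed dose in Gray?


Total energy deposited = rate * time * E_per
  = 891721 * 84822299 * 2.8e-12 = 211.7859 J
Dose = E_total / mass = 211.7859 / 23.05
Dose = 9.1881 Gy

9.1881 Gy


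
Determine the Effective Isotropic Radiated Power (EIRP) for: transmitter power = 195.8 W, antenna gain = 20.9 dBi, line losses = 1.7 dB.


Pt = 195.8 W = 22.9181 dBW
EIRP = Pt_dBW + Gt - losses = 22.9181 + 20.9 - 1.7 = 42.1181 dBW

42.1181 dBW


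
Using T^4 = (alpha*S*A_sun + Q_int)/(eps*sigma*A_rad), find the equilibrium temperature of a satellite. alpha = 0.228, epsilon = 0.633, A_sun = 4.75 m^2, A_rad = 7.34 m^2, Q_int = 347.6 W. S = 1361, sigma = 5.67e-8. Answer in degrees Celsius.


Numerator = alpha*S*A_sun + Q_int = 0.228*1361*4.75 + 347.6 = 1821.5630 W
Denominator = eps*sigma*A_rad = 0.633*5.67e-8*7.34 = 2.6344067e-07 W/K^4
T^4 = 6.9145093e+09 K^4
T = 288.3635 K = 15.2135 C

15.2135 degrees Celsius


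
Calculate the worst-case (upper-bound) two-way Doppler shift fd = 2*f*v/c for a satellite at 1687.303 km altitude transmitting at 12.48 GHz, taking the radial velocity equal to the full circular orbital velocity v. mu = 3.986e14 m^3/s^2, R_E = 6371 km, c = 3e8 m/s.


r = 8.058303e+06 m
v = sqrt(mu/r) = 7033.1009 m/s (worst-case radial velocity)
f = 12.48 GHz = 1.248e+10 Hz
fd = 2*f*v/c = 2*1.248e+10*7033.1009/3.0e+08
fd = 585153.9983 Hz

585153.9983 Hz


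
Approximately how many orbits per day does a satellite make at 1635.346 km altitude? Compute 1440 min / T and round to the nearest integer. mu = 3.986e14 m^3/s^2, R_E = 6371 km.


r = 8.006346e+06 m
T = 2*pi*sqrt(r^3/mu) = 7129.5604 s = 118.8260 min
revs/day = 1440 / 118.8260 = 12.1186
Rounded: 12 revolutions per day

12 revolutions per day


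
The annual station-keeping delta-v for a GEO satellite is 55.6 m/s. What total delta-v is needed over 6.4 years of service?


dV = rate * years = 55.6 * 6.4
dV = 355.8400 m/s

355.8400 m/s


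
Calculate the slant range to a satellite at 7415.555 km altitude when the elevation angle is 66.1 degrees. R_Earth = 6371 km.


h = 7415.555 km, el = 66.1 deg
d = -R_E*sin(el) + sqrt((R_E*sin(el))^2 + 2*R_E*h + h^2)
d = -6371.0000*sin(1.1537) + sqrt((6371.0000*0.914254)^2 + 2*6371.0000*7415.555 + 7415.555^2)
d = 7718.0620 km

7718.0620 km


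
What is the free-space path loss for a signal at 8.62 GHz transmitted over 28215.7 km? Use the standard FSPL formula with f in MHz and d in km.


f = 8.62 GHz = 8620.0000 MHz
d = 28215.7 km
FSPL = 32.44 + 20*log10(8620.0000) + 20*log10(28215.7)
FSPL = 32.44 + 78.7101 + 89.0098
FSPL = 200.1600 dB

200.1600 dB


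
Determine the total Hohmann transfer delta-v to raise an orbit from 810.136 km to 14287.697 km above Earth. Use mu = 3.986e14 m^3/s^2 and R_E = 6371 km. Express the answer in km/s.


r1 = 7181.1360 km = 7.181136e+06 m
r2 = 20658.6970 km = 2.0658697e+07 m
dv1 = sqrt(mu/r1)*(sqrt(2*r2/(r1+r2)) - 1) = 1625.9533 m/s
dv2 = sqrt(mu/r2)*(1 - sqrt(2*r1/(r1+r2))) = 1237.5832 m/s
total dv = |dv1| + |dv2| = 1625.9533 + 1237.5832 = 2863.5365 m/s = 2.8635 km/s

2.8635 km/s


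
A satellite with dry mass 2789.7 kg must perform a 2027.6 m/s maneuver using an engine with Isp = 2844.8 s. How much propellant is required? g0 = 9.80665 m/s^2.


ve = Isp * g0 = 2844.8 * 9.80665 = 27897.957920 m/s
mass ratio = exp(dv/ve) = exp(2027.6/27897.957920) = 1.07538545
m_prop = m_dry * (mr - 1) = 2789.7 * (1.07538545 - 1)
m_prop = 210.3028 kg

210.3028 kg


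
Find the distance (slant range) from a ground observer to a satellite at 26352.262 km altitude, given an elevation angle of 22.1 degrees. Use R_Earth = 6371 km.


h = 26352.262 km, el = 22.1 deg
d = -R_E*sin(el) + sqrt((R_E*sin(el))^2 + 2*R_E*h + h^2)
d = -6371.0000*sin(0.3857178) + sqrt((6371.0000*0.3762243)^2 + 2*6371.0000*26352.262 + 26352.262^2)
d = 29789.5240 km

29789.5240 km


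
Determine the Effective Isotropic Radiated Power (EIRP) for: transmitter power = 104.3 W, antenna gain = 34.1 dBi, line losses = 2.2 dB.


Pt = 104.3 W = 20.1828 dBW
EIRP = Pt_dBW + Gt - losses = 20.1828 + 34.1 - 2.2 = 52.0828 dBW

52.0828 dBW


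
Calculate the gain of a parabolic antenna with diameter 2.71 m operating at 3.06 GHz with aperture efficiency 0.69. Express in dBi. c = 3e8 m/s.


lambda = c/f = 3e8 / 3.06e+09 = 0.09803922 m
G = eta*(pi*D/lambda)^2 = 0.69*(pi*2.71/0.09803922)^2
G = 5203.4066 (linear)
G = 10*log10(5203.4066) = 37.1629 dBi

37.1629 dBi


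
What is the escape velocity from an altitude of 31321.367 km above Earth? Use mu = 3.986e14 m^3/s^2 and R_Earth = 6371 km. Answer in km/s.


r = 6371.0 + 31321.367 = 37692.3670 km = 3.7692367e+07 m
v_esc = sqrt(2*mu/r) = sqrt(2*3.986e14 / 3.7692367e+07)
v_esc = 4598.9315 m/s = 4.5989 km/s

4.5989 km/s


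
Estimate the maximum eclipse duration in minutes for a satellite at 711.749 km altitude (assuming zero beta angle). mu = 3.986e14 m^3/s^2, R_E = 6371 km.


r = 7082.7490 km
T = 98.8696 min
Eclipse fraction = arcsin(R_E/r)/pi = arcsin(6371.0000/7082.7490)/pi
= arcsin(0.8995095)/pi = 0.3560759
Eclipse duration = 0.3560759 * 98.8696 = 35.2051 min

35.2051 minutes


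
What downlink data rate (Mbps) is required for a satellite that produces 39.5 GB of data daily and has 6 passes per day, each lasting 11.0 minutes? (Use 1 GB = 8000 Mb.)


total contact time = 6 * 11.0 * 60 = 3960.0000 s
data = 39.5 GB = 316000.0000 Mb
rate = 316000.0000 / 3960.0000 = 79.7980 Mbps

79.7980 Mbps


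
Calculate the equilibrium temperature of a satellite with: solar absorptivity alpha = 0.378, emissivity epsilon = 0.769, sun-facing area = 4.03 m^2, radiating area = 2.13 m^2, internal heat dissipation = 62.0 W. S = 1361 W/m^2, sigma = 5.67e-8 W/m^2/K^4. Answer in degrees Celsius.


Numerator = alpha*S*A_sun + Q_int = 0.378*1361*4.03 + 62.0 = 2135.2657 W
Denominator = eps*sigma*A_rad = 0.769*5.67e-8*2.13 = 9.2872899e-08 W/K^4
T^4 = 2.2991268e+10 K^4
T = 389.3953 K = 116.2453 C

116.2453 degrees Celsius


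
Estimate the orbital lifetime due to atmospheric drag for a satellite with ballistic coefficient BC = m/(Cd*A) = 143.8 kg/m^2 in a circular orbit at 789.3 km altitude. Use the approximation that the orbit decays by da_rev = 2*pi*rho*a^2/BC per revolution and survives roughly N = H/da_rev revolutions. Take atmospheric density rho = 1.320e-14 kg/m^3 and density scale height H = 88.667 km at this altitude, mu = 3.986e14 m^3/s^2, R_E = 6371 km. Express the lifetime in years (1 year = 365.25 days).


a = R_E + alt = 7160.3000 km = 7.1603e+06 m
da_rev = 2*pi*rho*a^2/BC = 2*pi*1.320e-14*(7.1603e+06)^2/143.8 = 0.0295704103 m per revolution
N = H/da_rev = 88667.0000 m / 0.0295704103 m = 2.9985042e+06 revolutions
P = 2*pi*sqrt(a^3/mu) = 6029.8714 s
lifetime = N*P = 2.9985042e+06 * 6029.8714 = 1.8080595e+10 s = 209266.1433 days
years = 209266.1433 / 365.25 = 572.9395 years

572.9395 years


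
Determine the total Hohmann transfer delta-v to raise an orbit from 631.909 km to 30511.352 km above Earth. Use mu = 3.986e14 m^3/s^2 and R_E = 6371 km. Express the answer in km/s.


r1 = 7002.9090 km = 7.002909e+06 m
r2 = 36882.3520 km = 3.6882352e+07 m
dv1 = sqrt(mu/r1)*(sqrt(2*r2/(r1+r2)) - 1) = 2236.7685 m/s
dv2 = sqrt(mu/r2)*(1 - sqrt(2*r1/(r1+r2))) = 1430.2704 m/s
total dv = |dv1| + |dv2| = 2236.7685 + 1430.2704 = 3667.0389 m/s = 3.6670 km/s

3.6670 km/s


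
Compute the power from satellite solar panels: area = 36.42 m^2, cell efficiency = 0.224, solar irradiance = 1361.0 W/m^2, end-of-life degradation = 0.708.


P = area * eta * S * degradation
P = 36.42 * 0.224 * 1361.0 * 0.708
P = 7861.0280 W

7861.0280 W


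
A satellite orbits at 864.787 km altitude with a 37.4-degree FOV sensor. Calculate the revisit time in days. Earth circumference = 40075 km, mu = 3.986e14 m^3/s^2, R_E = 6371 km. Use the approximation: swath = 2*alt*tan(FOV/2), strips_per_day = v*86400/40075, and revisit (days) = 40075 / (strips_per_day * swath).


swath = 2*864.787*tan(0.3263766) = 585.4285 km
v = sqrt(mu/r) = 7422.0822 m/s = 7.4221 km/s
strips/day = v*86400/40075 = 7.4221*86400/40075 = 16.0017
coverage/day = strips * swath = 16.0017 * 585.4285 = 9367.8479 km
revisit = 40075 / 9367.8479 = 4.2779 days

4.2779 days


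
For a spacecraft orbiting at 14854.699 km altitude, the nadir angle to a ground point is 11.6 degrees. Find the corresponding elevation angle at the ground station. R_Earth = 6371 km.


r = R_E + alt = 21225.6990 km
Law of sines in the satellite / Earth-center / ground-point triangle:
  sin(nadir)/R_E = sin(90 + el)/r  =>  cos(el) = (r/R_E)*sin(nadir)
cos(el) = (21225.6990 / 6371.0000) * sin(11.6 deg) = 0.6699136
el = arccos(0.6699136) = 47.9396 deg
(Earth-central angle = 90 - nadir - el = 30.4604 deg)

47.9396 degrees


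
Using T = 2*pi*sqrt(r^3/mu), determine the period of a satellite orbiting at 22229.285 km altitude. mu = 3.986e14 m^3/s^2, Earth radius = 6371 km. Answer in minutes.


r = 28600.2850 km = 2.8600285e+07 m
T = 2*pi*sqrt(r^3/mu) = 2*pi*sqrt(2.3394355e+22 / 3.986e14)
T = 48135.6413 s = 802.2607 min

802.2607 minutes


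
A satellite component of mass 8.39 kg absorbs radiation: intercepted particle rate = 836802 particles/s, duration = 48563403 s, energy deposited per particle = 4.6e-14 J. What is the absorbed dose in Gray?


Total energy deposited = rate * time * E_per
  = 836802 * 48563403 * 4.6e-14 = 1.8693 J
Dose = E_total / mass = 1.8693 / 8.39
Dose = 0.2228064 Gy

0.2228 Gy


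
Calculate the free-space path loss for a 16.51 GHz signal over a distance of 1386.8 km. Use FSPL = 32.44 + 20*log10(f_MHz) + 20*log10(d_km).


f = 16.51 GHz = 16510.0000 MHz
d = 1386.8 km
FSPL = 32.44 + 20*log10(16510.0000) + 20*log10(1386.8)
FSPL = 32.44 + 84.3549 + 62.8403
FSPL = 179.6352 dB

179.6352 dB


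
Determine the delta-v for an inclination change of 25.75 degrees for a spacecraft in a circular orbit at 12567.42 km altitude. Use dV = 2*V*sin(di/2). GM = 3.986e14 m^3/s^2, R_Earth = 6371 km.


r = 18938.4200 km = 1.893842e+07 m
V = sqrt(mu/r) = 4587.7186 m/s
di = 25.75 deg = 0.4494223 rad
dV = 2*V*sin(di/2) = 2*4587.7186*sin(0.2247111)
dV = 2044.5147 m/s = 2.0445 km/s

2.0445 km/s


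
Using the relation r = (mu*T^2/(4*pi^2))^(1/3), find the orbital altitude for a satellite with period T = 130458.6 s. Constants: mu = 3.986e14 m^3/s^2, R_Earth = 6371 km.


T = 130458.6 s
r = (mu*T^2/(4*pi^2))^(1/3) = (3.986e14 * 130458.6^2 / (4*pi^2))^(1/3)
r = 5.5595673e+07 m = 55595.6734 km
alt = r - R_E = 55595.6734 - 6371 = 49224.6734 km

49224.6734 km


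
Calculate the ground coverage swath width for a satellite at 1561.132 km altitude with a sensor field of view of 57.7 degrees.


FOV = 57.7 deg = 1.0071 rad
swath = 2 * alt * tan(FOV/2) = 2 * 1561.132 * tan(0.5035275)
swath = 2 * 1561.132 * 0.5508916
swath = 1720.0290 km

1720.0290 km


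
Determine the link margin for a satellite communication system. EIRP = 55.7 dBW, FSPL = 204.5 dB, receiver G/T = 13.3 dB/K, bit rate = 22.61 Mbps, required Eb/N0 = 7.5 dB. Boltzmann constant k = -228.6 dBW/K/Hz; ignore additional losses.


C/N0 = EIRP - FSPL + G/T - k = 55.7 - 204.5 + 13.3 - (-228.6)
C/N0 = 93.1000 dB-Hz
R_b = 22.61 Mbps = 2.261e+07 bps -> 10*log10(R_b) = 73.5430 dB-Hz
Eb/N0 = C/N0 - 10*log10(R_b) = 93.1000 - 73.5430 = 19.5570 dB
Margin = Eb/N0 - Eb/N0_req = 19.5570 - 7.5 = 12.0570 dB (link closes)

12.0570 dB


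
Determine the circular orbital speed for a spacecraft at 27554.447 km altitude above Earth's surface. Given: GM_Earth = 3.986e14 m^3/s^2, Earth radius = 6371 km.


r = R_E + alt = 6371.0 + 27554.447 = 33925.4470 km = 3.3925447e+07 m
v = sqrt(mu/r) = sqrt(3.986e14 / 3.3925447e+07) = 3427.7241 m/s = 3.4277 km/s

3.4277 km/s


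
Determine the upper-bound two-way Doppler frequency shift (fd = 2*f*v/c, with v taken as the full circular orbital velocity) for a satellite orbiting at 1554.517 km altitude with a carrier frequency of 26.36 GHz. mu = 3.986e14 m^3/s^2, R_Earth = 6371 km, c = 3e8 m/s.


r = 7.925517e+06 m
v = sqrt(mu/r) = 7091.7733 m/s (worst-case radial velocity)
f = 26.36 GHz = 2.636e+10 Hz
fd = 2*f*v/c = 2*2.636e+10*7091.7733/3.0e+08
fd = 1.246261e+06 Hz

1.2463e+06 Hz


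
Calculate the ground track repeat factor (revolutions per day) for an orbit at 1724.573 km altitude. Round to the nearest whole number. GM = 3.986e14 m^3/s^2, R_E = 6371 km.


r = 8.095573e+06 m
T = 2*pi*sqrt(r^3/mu) = 7249.0753 s = 120.8179 min
revs/day = 1440 / 120.8179 = 11.9188
Rounded: 12 revolutions per day

12 revolutions per day


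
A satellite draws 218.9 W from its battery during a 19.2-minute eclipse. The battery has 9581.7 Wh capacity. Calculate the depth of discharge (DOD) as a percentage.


E_used = P * t / 60 = 218.9 * 19.2 / 60 = 70.0480 Wh
DOD = E_used / E_total * 100 = 70.0480 / 9581.7 * 100
DOD = 0.7310603 %

0.7311 %


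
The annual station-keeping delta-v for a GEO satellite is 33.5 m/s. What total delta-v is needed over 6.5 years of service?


dV = rate * years = 33.5 * 6.5
dV = 217.7500 m/s

217.7500 m/s


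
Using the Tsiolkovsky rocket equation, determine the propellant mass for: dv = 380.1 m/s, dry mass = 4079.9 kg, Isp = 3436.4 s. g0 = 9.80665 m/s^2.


ve = Isp * g0 = 3436.4 * 9.80665 = 33699.572060 m/s
mass ratio = exp(dv/ve) = exp(380.1/33699.572060) = 1.01134292
m_prop = m_dry * (mr - 1) = 4079.9 * (1.01134292 - 1)
m_prop = 46.2780 kg

46.2780 kg


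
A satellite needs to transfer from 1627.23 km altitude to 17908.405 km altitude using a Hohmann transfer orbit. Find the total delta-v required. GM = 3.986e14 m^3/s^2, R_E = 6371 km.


r1 = 7998.2300 km = 7.99823e+06 m
r2 = 24279.4050 km = 2.4279405e+07 m
dv1 = sqrt(mu/r1)*(sqrt(2*r2/(r1+r2)) - 1) = 1599.2798 m/s
dv2 = sqrt(mu/r2)*(1 - sqrt(2*r1/(r1+r2))) = 1199.4133 m/s
total dv = |dv1| + |dv2| = 1599.2798 + 1199.4133 = 2798.6930 m/s = 2.7987 km/s

2.7987 km/s


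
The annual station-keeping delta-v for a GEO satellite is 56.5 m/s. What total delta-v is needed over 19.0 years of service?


dV = rate * years = 56.5 * 19.0
dV = 1073.5000 m/s

1073.5000 m/s


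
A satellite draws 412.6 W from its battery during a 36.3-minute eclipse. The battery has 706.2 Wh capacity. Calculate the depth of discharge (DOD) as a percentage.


E_used = P * t / 60 = 412.6 * 36.3 / 60 = 249.6230 Wh
DOD = E_used / E_total * 100 = 249.6230 / 706.2 * 100
DOD = 35.3474 %

35.3474 %
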